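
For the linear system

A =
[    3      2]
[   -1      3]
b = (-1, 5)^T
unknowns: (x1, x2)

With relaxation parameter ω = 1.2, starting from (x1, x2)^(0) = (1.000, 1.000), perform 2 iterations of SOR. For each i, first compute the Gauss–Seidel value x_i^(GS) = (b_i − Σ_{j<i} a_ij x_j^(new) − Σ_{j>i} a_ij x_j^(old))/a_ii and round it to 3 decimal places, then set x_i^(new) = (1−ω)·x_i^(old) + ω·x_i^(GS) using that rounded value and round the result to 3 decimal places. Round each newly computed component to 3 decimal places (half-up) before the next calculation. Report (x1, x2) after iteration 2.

(-1.112, 1.307)

Iteration 1:
  x1: GS value = (-1 - (2)·1.000) / (3) = -1.000;  x1 ← (1−ω)·1.000 + ω·-1.000 = -1.400
  x2: GS value = (5 - (-1)·-1.400) / (3) = 1.200;  x2 ← (1−ω)·1.000 + ω·1.200 = 1.240
Iteration 2:
  x1: GS value = (-1 - (2)·1.240) / (3) = -1.160;  x1 ← (1−ω)·-1.400 + ω·-1.160 = -1.112
  x2: GS value = (5 - (-1)·-1.112) / (3) = 1.296;  x2 ← (1−ω)·1.240 + ω·1.296 = 1.307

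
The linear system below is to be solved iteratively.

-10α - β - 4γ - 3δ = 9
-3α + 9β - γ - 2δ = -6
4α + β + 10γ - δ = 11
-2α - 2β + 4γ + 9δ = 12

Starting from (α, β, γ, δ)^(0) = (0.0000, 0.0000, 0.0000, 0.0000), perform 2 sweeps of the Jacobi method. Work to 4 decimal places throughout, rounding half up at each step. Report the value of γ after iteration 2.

1.6600

Iteration 1:
  α = (9 - (-1)·0.0000 - (-4)·0.0000 - (-3)·0.0000) / (-10) = -0.9000
  β = (-6 - (-3)·0.0000 - (-1)·0.0000 - (-2)·0.0000) / (9) = -0.6667
  γ = (11 - (4)·0.0000 - (1)·0.0000 - (-1)·0.0000) / (10) = 1.1000
  δ = (12 - (-2)·0.0000 - (-2)·0.0000 - (4)·0.0000) / (9) = 1.3333
Iteration 2:
  α = (9 - (-1)·-0.6667 - (-4)·1.1000 - (-3)·1.3333) / (-10) = -1.6733
  β = (-6 - (-3)·-0.9000 - (-1)·1.1000 - (-2)·1.3333) / (9) = -0.5482
  γ = (11 - (4)·-0.9000 - (1)·-0.6667 - (-1)·1.3333) / (10) = 1.6600
  δ = (12 - (-2)·-0.9000 - (-2)·-0.6667 - (4)·1.1000) / (9) = 0.4963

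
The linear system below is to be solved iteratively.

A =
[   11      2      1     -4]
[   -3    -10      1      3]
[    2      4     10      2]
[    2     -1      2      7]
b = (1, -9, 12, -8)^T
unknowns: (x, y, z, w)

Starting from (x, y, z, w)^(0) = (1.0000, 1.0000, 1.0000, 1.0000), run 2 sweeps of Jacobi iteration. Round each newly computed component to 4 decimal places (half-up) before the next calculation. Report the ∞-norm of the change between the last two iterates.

0.8805

Iteration 1:
  x = (1 - (2)·1.0000 - (1)·1.0000 - (-4)·1.0000) / (11) = 0.1818
  y = (-9 - (-3)·1.0000 - (1)·1.0000 - (3)·1.0000) / (-10) = 1.0000
  z = (12 - (2)·1.0000 - (4)·1.0000 - (2)·1.0000) / (10) = 0.4000
  w = (-8 - (2)·1.0000 - (-1)·1.0000 - (2)·1.0000) / (7) = -1.5714
Iteration 2:
  x = (1 - (2)·1.0000 - (1)·0.4000 - (-4)·-1.5714) / (11) = -0.6987
  y = (-9 - (-3)·0.1818 - (1)·0.4000 - (3)·-1.5714) / (-10) = 0.4140
  z = (12 - (2)·0.1818 - (4)·1.0000 - (2)·-1.5714) / (10) = 1.0779
  w = (-8 - (2)·0.1818 - (-1)·1.0000 - (2)·0.4000) / (7) = -1.1662
Change: (-0.8805, -0.5860, 0.6779, 0.4052) → max |·| = 0.8805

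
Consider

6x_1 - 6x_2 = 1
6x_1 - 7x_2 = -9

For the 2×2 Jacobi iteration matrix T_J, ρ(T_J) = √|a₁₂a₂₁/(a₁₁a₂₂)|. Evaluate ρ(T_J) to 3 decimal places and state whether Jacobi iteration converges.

a₁₂a₂₁/(a₁₁a₂₂) = (-6)·(6) / ((6)·(-7)) = 0.857143
ρ = √|0.857143| = √0.857143 = 0.926
ρ < 1, so Jacobi converges

0.926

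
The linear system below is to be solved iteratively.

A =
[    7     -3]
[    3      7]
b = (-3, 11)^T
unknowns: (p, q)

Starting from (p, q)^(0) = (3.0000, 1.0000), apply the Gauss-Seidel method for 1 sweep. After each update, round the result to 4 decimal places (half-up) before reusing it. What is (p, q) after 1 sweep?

Iteration 1:
  p = (-3 - (-3)·1.0000) / (7) = 0.0000
  q = (11 - (3)·0.0000) / (7) = 1.5714

(0.0000, 1.5714)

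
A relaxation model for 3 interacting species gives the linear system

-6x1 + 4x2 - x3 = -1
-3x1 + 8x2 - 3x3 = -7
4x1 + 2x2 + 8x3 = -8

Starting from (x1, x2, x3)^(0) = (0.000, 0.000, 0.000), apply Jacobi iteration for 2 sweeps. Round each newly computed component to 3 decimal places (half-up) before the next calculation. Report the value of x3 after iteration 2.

Iteration 1:
  x1 = (-1 - (4)·0.000 - (-1)·0.000) / (-6) = 0.167
  x2 = (-7 - (-3)·0.000 - (-3)·0.000) / (8) = -0.875
  x3 = (-8 - (4)·0.000 - (2)·0.000) / (8) = -1.000
Iteration 2:
  x1 = (-1 - (4)·-0.875 - (-1)·-1.000) / (-6) = -0.250
  x2 = (-7 - (-3)·0.167 - (-3)·-1.000) / (8) = -1.187
  x3 = (-8 - (4)·0.167 - (2)·-0.875) / (8) = -0.865

-0.865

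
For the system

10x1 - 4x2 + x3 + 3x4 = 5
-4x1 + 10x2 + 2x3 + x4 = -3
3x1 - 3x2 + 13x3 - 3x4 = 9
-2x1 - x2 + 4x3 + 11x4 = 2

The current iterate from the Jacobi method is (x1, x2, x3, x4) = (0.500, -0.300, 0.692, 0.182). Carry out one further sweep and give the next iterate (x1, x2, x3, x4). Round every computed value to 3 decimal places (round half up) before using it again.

One sweep:
  x1 = (5 - (-4)·-0.300 - (1)·0.692 - (3)·0.182) / (10) = 0.256
  x2 = (-3 - (-4)·0.500 - (2)·0.692 - (1)·0.182) / (10) = -0.257
  x3 = (9 - (3)·0.500 - (-3)·-0.300 - (-3)·0.182) / (13) = 0.550
  x4 = (2 - (-2)·0.500 - (-1)·-0.300 - (4)·0.692) / (11) = -0.006

(0.256, -0.257, 0.550, -0.006)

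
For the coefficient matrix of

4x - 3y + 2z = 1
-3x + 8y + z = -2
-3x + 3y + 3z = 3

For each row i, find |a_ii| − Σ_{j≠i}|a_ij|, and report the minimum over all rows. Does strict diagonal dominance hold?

row 1: |4| − (3+2) = -1
row 2: |8| − (3+1) = 4
row 3: |3| − (3+3) = -3
minimum over rows = -3 → not strictly diagonally dominant

-3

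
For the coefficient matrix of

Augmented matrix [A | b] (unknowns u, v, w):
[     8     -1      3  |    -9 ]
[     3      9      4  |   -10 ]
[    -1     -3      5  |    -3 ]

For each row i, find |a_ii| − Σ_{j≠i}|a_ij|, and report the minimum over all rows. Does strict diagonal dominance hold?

row 1: |8| − (1+3) = 4
row 2: |9| − (3+4) = 2
row 3: |5| − (1+3) = 1
minimum over rows = 1 → strictly diagonally dominant (convergence guaranteed)

1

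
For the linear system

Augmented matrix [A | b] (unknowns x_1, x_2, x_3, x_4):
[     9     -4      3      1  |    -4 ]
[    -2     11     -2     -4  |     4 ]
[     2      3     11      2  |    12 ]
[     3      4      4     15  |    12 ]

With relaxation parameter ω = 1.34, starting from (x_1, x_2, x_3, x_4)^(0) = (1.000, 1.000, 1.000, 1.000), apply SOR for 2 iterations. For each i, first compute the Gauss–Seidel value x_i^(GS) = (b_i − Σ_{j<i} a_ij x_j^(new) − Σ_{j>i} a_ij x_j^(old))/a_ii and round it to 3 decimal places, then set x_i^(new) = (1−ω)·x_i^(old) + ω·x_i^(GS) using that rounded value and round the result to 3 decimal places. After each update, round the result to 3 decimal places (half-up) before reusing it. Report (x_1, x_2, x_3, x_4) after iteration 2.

(-0.344, 0.608, 0.921, 0.468)

Iteration 1:
  x_1: GS value = (-4 - (-4)·1.000 - (3)·1.000 - (1)·1.000) / (9) = -0.444;  x_1 ← (1−ω)·1.000 + ω·-0.444 = -0.935
  x_2: GS value = (4 - (-2)·-0.935 - (-2)·1.000 - (-4)·1.000) / (11) = 0.739;  x_2 ← (1−ω)·1.000 + ω·0.739 = 0.650
  x_3: GS value = (12 - (2)·-0.935 - (3)·0.650 - (2)·1.000) / (11) = 0.902;  x_3 ← (1−ω)·1.000 + ω·0.902 = 0.869
  x_4: GS value = (12 - (3)·-0.935 - (4)·0.650 - (4)·0.869) / (15) = 0.582;  x_4 ← (1−ω)·1.000 + ω·0.582 = 0.440
Iteration 2:
  x_1: GS value = (-4 - (-4)·0.650 - (3)·0.869 - (1)·0.440) / (9) = -0.494;  x_1 ← (1−ω)·-0.935 + ω·-0.494 = -0.344
  x_2: GS value = (4 - (-2)·-0.344 - (-2)·0.869 - (-4)·0.440) / (11) = 0.619;  x_2 ← (1−ω)·0.650 + ω·0.619 = 0.608
  x_3: GS value = (12 - (2)·-0.344 - (3)·0.608 - (2)·0.440) / (11) = 0.908;  x_3 ← (1−ω)·0.869 + ω·0.908 = 0.921
  x_4: GS value = (12 - (3)·-0.344 - (4)·0.608 - (4)·0.921) / (15) = 0.461;  x_4 ← (1−ω)·0.440 + ω·0.461 = 0.468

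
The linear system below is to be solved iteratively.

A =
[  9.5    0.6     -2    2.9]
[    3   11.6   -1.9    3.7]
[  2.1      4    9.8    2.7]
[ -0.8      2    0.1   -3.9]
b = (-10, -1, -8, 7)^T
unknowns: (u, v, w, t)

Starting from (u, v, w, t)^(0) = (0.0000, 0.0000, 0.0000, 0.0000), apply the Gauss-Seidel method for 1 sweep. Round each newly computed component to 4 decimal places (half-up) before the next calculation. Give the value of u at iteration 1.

Iteration 1:
  u = (-10 - (0.6)·0.0000 - (-2)·0.0000 - (2.9)·0.0000) / (9.5) = -1.0526
  v = (-1 - (3)·-1.0526 - (-1.9)·0.0000 - (3.7)·0.0000) / (11.6) = 0.1860
  w = (-8 - (2.1)·-1.0526 - (4)·0.1860 - (2.7)·0.0000) / (9.8) = -0.6667
  t = (7 - (-0.8)·-1.0526 - (2)·0.1860 - (0.1)·-0.6667) / (-3.9) = -1.5007

-1.0526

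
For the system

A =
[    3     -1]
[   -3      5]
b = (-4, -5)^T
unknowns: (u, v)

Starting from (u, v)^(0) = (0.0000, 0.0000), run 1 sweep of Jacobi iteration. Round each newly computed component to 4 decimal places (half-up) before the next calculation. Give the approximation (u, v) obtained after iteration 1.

Iteration 1:
  u = (-4 - (-1)·0.0000) / (3) = -1.3333
  v = (-5 - (-3)·0.0000) / (5) = -1.0000

(-1.3333, -1.0000)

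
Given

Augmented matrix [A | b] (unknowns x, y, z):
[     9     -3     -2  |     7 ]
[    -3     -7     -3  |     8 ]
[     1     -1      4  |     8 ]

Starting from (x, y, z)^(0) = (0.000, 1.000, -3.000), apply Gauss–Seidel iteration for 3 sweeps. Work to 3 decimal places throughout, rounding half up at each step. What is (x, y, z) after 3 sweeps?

(0.203, -1.698, 1.525)

Iteration 1:
  x = (7 - (-3)·1.000 - (-2)·-3.000) / (9) = 0.444
  y = (8 - (-3)·0.444 - (-3)·-3.000) / (-7) = -0.047
  z = (8 - (1)·0.444 - (-1)·-0.047) / (4) = 1.877
Iteration 2:
  x = (7 - (-3)·-0.047 - (-2)·1.877) / (9) = 1.179
  y = (8 - (-3)·1.179 - (-3)·1.877) / (-7) = -2.453
  z = (8 - (1)·1.179 - (-1)·-2.453) / (4) = 1.092
Iteration 3:
  x = (7 - (-3)·-2.453 - (-2)·1.092) / (9) = 0.203
  y = (8 - (-3)·0.203 - (-3)·1.092) / (-7) = -1.698
  z = (8 - (1)·0.203 - (-1)·-1.698) / (4) = 1.525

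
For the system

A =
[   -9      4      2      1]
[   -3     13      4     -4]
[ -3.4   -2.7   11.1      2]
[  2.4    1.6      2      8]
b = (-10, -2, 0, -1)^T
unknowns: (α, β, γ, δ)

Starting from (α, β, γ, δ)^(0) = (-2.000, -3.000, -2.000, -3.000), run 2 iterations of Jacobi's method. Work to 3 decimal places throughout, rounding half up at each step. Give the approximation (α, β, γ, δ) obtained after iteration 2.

(0.698, 0.347, -0.815, 0.560)

Iteration 1:
  α = (-10 - (4)·-3.000 - (2)·-2.000 - (1)·-3.000) / (-9) = -1.000
  β = (-2 - (-3)·-2.000 - (4)·-2.000 - (-4)·-3.000) / (13) = -0.923
  γ = (0 - (-3.4)·-2.000 - (-2.7)·-3.000 - (2)·-3.000) / (11.1) = -0.802
  δ = (-1 - (2.4)·-2.000 - (1.6)·-3.000 - (2)·-2.000) / (8) = 1.575
Iteration 2:
  α = (-10 - (4)·-0.923 - (2)·-0.802 - (1)·1.575) / (-9) = 0.698
  β = (-2 - (-3)·-1.000 - (4)·-0.802 - (-4)·1.575) / (13) = 0.347
  γ = (0 - (-3.4)·-1.000 - (-2.7)·-0.923 - (2)·1.575) / (11.1) = -0.815
  δ = (-1 - (2.4)·-1.000 - (1.6)·-0.923 - (2)·-0.802) / (8) = 0.560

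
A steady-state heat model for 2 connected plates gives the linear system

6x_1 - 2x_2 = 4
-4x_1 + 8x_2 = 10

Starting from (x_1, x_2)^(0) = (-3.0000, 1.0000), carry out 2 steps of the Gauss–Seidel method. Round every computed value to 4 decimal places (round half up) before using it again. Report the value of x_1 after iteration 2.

Iteration 1:
  x_1 = (4 - (-2)·1.0000) / (6) = 1.0000
  x_2 = (10 - (-4)·1.0000) / (8) = 1.7500
Iteration 2:
  x_1 = (4 - (-2)·1.7500) / (6) = 1.2500
  x_2 = (10 - (-4)·1.2500) / (8) = 1.8750

1.2500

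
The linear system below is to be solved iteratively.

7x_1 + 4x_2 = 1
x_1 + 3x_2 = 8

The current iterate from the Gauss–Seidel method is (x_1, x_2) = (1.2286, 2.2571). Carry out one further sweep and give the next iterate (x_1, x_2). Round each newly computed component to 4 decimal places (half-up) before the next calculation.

One sweep:
  x_1 = (1 - (4)·2.2571) / (7) = -1.1469
  x_2 = (8 - (1)·-1.1469) / (3) = 3.0490

(-1.1469, 3.0490)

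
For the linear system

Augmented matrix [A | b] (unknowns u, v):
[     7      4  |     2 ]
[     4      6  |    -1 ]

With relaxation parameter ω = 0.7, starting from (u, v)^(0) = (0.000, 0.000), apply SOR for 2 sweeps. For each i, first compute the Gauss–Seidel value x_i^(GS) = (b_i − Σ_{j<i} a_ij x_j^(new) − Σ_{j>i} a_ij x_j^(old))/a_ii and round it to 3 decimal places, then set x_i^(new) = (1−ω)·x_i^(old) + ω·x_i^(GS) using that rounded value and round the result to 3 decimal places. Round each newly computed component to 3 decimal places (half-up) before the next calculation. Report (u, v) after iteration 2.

Iteration 1:
  u: GS value = (2 - (4)·0.000) / (7) = 0.286;  u ← (1−ω)·0.000 + ω·0.286 = 0.200
  v: GS value = (-1 - (4)·0.200) / (6) = -0.300;  v ← (1−ω)·0.000 + ω·-0.300 = -0.210
Iteration 2:
  u: GS value = (2 - (4)·-0.210) / (7) = 0.406;  u ← (1−ω)·0.200 + ω·0.406 = 0.344
  v: GS value = (-1 - (4)·0.344) / (6) = -0.396;  v ← (1−ω)·-0.210 + ω·-0.396 = -0.340

(0.344, -0.340)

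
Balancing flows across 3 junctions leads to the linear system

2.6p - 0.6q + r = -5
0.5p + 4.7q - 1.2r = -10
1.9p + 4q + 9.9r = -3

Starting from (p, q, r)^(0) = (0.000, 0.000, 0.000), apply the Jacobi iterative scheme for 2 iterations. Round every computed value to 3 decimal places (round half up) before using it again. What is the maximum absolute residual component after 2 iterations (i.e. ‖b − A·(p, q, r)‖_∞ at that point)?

Iteration 1:
  p = (-5 - (-0.6)·0.000 - (1)·0.000) / (2.6) = -1.923
  q = (-10 - (0.5)·0.000 - (-1.2)·0.000) / (4.7) = -2.128
  r = (-3 - (1.9)·0.000 - (4)·0.000) / (9.9) = -0.303
Iteration 2:
  p = (-5 - (-0.6)·-2.128 - (1)·-0.303) / (2.6) = -2.298
  q = (-10 - (0.5)·-1.923 - (-1.2)·-0.303) / (4.7) = -2.000
  r = (-3 - (1.9)·-1.923 - (4)·-2.128) / (9.9) = 0.926
Residual b − A·x = (-1.151, 1.660, 0.199); ∞-norm = 1.660

1.660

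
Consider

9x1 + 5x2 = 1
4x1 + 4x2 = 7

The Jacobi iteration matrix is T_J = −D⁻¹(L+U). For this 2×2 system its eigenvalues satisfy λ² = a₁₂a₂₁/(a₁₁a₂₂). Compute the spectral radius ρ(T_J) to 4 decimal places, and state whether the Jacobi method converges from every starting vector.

0.7454

a₁₂a₂₁/(a₁₁a₂₂) = (5)·(4) / ((9)·(4)) = 0.555556
ρ = √|0.555556| = √0.555556 = 0.7454
ρ < 1, so Jacobi converges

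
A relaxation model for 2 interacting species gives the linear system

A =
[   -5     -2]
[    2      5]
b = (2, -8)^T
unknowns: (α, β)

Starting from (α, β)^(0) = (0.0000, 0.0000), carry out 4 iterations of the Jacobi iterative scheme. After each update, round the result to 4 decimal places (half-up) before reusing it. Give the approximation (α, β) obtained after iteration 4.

Iteration 1:
  α = (2 - (-2)·0.0000) / (-5) = -0.4000
  β = (-8 - (2)·0.0000) / (5) = -1.6000
Iteration 2:
  α = (2 - (-2)·-1.6000) / (-5) = 0.2400
  β = (-8 - (2)·-0.4000) / (5) = -1.4400
Iteration 3:
  α = (2 - (-2)·-1.4400) / (-5) = 0.1760
  β = (-8 - (2)·0.2400) / (5) = -1.6960
Iteration 4:
  α = (2 - (-2)·-1.6960) / (-5) = 0.2784
  β = (-8 - (2)·0.1760) / (5) = -1.6704

(0.2784, -1.6704)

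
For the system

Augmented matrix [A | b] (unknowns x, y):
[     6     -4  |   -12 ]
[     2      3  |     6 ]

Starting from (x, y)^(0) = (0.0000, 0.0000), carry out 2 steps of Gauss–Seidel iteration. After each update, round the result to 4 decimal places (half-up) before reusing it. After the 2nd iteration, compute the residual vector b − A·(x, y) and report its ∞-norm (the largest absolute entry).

5.9256

Iteration 1:
  x = (-12 - (-4)·0.0000) / (6) = -2.0000
  y = (6 - (2)·-2.0000) / (3) = 3.3333
Iteration 2:
  x = (-12 - (-4)·3.3333) / (6) = 0.2222
  y = (6 - (2)·0.2222) / (3) = 1.8519
Residual b − A·x = (-5.9256, -0.0001); ∞-norm = 5.9256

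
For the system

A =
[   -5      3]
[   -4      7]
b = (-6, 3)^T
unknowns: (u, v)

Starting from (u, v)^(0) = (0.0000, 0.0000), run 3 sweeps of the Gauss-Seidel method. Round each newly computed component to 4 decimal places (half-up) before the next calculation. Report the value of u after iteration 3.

Iteration 1:
  u = (-6 - (3)·0.0000) / (-5) = 1.2000
  v = (3 - (-4)·1.2000) / (7) = 1.1143
Iteration 2:
  u = (-6 - (3)·1.1143) / (-5) = 1.8686
  v = (3 - (-4)·1.8686) / (7) = 1.4963
Iteration 3:
  u = (-6 - (3)·1.4963) / (-5) = 2.0978
  v = (3 - (-4)·2.0978) / (7) = 1.6273

2.0978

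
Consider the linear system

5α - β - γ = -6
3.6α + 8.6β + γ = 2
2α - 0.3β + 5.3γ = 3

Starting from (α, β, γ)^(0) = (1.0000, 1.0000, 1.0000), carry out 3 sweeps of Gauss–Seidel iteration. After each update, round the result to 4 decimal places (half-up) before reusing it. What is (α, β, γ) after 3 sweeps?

(-0.9070, 0.5022, 0.9367)

Iteration 1:
  α = (-6 - (-1)·1.0000 - (-1)·1.0000) / (5) = -0.8000
  β = (2 - (3.6)·-0.8000 - (1)·1.0000) / (8.6) = 0.4512
  γ = (3 - (2)·-0.8000 - (-0.3)·0.4512) / (5.3) = 0.8935
Iteration 2:
  α = (-6 - (-1)·0.4512 - (-1)·0.8935) / (5) = -0.9311
  β = (2 - (3.6)·-0.9311 - (1)·0.8935) / (8.6) = 0.5184
  γ = (3 - (2)·-0.9311 - (-0.3)·0.5184) / (5.3) = 0.9467
Iteration 3:
  α = (-6 - (-1)·0.5184 - (-1)·0.9467) / (5) = -0.9070
  β = (2 - (3.6)·-0.9070 - (1)·0.9467) / (8.6) = 0.5022
  γ = (3 - (2)·-0.9070 - (-0.3)·0.5022) / (5.3) = 0.9367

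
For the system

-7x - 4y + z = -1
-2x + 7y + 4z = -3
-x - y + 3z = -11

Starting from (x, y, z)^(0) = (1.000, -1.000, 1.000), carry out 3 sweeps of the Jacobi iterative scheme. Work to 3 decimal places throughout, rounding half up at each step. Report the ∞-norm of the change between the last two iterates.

1.494

Iteration 1:
  x = (-1 - (-4)·-1.000 - (1)·1.000) / (-7) = 0.857
  y = (-3 - (-2)·1.000 - (4)·1.000) / (7) = -0.714
  z = (-11 - (-1)·1.000 - (-1)·-1.000) / (3) = -3.667
Iteration 2:
  x = (-1 - (-4)·-0.714 - (1)·-3.667) / (-7) = 0.027
  y = (-3 - (-2)·0.857 - (4)·-3.667) / (7) = 1.912
  z = (-11 - (-1)·0.857 - (-1)·-0.714) / (3) = -3.619
Iteration 3:
  x = (-1 - (-4)·1.912 - (1)·-3.619) / (-7) = -1.467
  y = (-3 - (-2)·0.027 - (4)·-3.619) / (7) = 1.647
  z = (-11 - (-1)·0.027 - (-1)·1.912) / (3) = -3.020
Change: (-1.494, -0.265, 0.599) → max |·| = 1.494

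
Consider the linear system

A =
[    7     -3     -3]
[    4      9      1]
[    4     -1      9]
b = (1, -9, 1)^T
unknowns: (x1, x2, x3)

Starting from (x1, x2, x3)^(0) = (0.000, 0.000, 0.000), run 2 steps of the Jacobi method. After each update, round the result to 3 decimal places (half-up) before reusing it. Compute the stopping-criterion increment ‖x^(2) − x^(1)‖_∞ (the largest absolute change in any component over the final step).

0.381

Iteration 1:
  x1 = (1 - (-3)·0.000 - (-3)·0.000) / (7) = 0.143
  x2 = (-9 - (4)·0.000 - (1)·0.000) / (9) = -1.000
  x3 = (1 - (4)·0.000 - (-1)·0.000) / (9) = 0.111
Iteration 2:
  x1 = (1 - (-3)·-1.000 - (-3)·0.111) / (7) = -0.238
  x2 = (-9 - (4)·0.143 - (1)·0.111) / (9) = -1.076
  x3 = (1 - (4)·0.143 - (-1)·-1.000) / (9) = -0.064
Change: (-0.381, -0.076, -0.175) → max |·| = 0.381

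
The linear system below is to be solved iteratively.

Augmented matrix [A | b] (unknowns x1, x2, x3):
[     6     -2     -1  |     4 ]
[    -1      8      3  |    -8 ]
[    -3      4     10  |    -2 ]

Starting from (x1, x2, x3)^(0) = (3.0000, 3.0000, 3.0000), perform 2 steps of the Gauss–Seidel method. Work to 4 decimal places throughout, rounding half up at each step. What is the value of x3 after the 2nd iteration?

0.4406

Iteration 1:
  x1 = (4 - (-2)·3.0000 - (-1)·3.0000) / (6) = 2.1667
  x2 = (-8 - (-1)·2.1667 - (3)·3.0000) / (8) = -1.8542
  x3 = (-2 - (-3)·2.1667 - (4)·-1.8542) / (10) = 1.1917
Iteration 2:
  x1 = (4 - (-2)·-1.8542 - (-1)·1.1917) / (6) = 0.2472
  x2 = (-8 - (-1)·0.2472 - (3)·1.1917) / (8) = -1.4160
  x3 = (-2 - (-3)·0.2472 - (4)·-1.4160) / (10) = 0.4406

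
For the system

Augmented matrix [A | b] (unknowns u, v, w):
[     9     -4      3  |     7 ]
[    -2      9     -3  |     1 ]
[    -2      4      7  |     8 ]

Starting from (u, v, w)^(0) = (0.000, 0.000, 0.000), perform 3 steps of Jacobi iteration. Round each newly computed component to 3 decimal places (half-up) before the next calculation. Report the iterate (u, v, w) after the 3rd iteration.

Iteration 1:
  u = (7 - (-4)·0.000 - (3)·0.000) / (9) = 0.778
  v = (1 - (-2)·0.000 - (-3)·0.000) / (9) = 0.111
  w = (8 - (-2)·0.000 - (4)·0.000) / (7) = 1.143
Iteration 2:
  u = (7 - (-4)·0.111 - (3)·1.143) / (9) = 0.446
  v = (1 - (-2)·0.778 - (-3)·1.143) / (9) = 0.665
  w = (8 - (-2)·0.778 - (4)·0.111) / (7) = 1.302
Iteration 3:
  u = (7 - (-4)·0.665 - (3)·1.302) / (9) = 0.639
  v = (1 - (-2)·0.446 - (-3)·1.302) / (9) = 0.644
  w = (8 - (-2)·0.446 - (4)·0.665) / (7) = 0.890

(0.639, 0.644, 0.890)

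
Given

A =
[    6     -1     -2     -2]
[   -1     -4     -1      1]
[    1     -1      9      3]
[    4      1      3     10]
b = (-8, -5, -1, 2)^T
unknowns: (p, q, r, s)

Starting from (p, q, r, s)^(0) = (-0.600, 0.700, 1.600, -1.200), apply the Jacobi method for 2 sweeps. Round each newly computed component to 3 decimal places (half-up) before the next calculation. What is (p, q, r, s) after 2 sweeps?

Iteration 1:
  p = (-8 - (-1)·0.700 - (-2)·1.600 - (-2)·-1.200) / (6) = -1.083
  q = (-5 - (-1)·-0.600 - (-1)·1.600 - (1)·-1.200) / (-4) = 0.700
  r = (-1 - (1)·-0.600 - (-1)·0.700 - (3)·-1.200) / (9) = 0.433
  s = (2 - (4)·-0.600 - (1)·0.700 - (3)·1.600) / (10) = -0.110
Iteration 2:
  p = (-8 - (-1)·0.700 - (-2)·0.433 - (-2)·-0.110) / (6) = -1.109
  q = (-5 - (-1)·-1.083 - (-1)·0.433 - (1)·-0.110) / (-4) = 1.385
  r = (-1 - (1)·-1.083 - (-1)·0.700 - (3)·-0.110) / (9) = 0.124
  s = (2 - (4)·-1.083 - (1)·0.700 - (3)·0.433) / (10) = 0.433

(-1.109, 1.385, 0.124, 0.433)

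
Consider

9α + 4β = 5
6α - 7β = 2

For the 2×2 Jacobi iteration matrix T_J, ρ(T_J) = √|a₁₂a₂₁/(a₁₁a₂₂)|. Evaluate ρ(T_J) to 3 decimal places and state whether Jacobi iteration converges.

0.617

a₁₂a₂₁/(a₁₁a₂₂) = (4)·(6) / ((9)·(-7)) = -0.380952
ρ = √|-0.380952| = √0.380952 = 0.617
ρ < 1, so Jacobi converges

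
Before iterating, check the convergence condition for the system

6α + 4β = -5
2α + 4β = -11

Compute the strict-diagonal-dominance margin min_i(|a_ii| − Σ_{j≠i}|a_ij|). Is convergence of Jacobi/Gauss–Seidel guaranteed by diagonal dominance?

2

row 1: |6| − (4) = 2
row 2: |4| − (2) = 2
minimum over rows = 2 → strictly diagonally dominant (convergence guaranteed)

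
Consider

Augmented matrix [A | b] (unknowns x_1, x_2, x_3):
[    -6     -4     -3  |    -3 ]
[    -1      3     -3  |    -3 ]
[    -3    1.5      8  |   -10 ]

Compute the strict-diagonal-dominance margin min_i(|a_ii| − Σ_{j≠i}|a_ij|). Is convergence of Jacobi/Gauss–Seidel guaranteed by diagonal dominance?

-1

row 1: |-6| − (4+3) = -1
row 2: |3| − (1+3) = -1
row 3: |8| − (3+1.5) = 3.5
minimum over rows = -1 → not strictly diagonally dominant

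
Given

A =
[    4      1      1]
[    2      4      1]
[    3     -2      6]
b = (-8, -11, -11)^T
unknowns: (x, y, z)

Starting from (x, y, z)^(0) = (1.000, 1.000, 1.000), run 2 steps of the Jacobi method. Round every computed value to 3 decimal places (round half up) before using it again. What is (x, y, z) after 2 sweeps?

Iteration 1:
  x = (-8 - (1)·1.000 - (1)·1.000) / (4) = -2.500
  y = (-11 - (2)·1.000 - (1)·1.000) / (4) = -3.500
  z = (-11 - (3)·1.000 - (-2)·1.000) / (6) = -2.000
Iteration 2:
  x = (-8 - (1)·-3.500 - (1)·-2.000) / (4) = -0.625
  y = (-11 - (2)·-2.500 - (1)·-2.000) / (4) = -1.000
  z = (-11 - (3)·-2.500 - (-2)·-3.500) / (6) = -1.750

(-0.625, -1.000, -1.750)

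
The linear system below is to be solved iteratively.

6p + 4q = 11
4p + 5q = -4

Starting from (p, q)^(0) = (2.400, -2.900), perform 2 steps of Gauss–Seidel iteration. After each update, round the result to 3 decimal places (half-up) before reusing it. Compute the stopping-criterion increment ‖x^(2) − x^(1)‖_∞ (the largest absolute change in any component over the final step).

0.609

Iteration 1:
  p = (11 - (4)·-2.900) / (6) = 3.767
  q = (-4 - (4)·3.767) / (5) = -3.814
Iteration 2:
  p = (11 - (4)·-3.814) / (6) = 4.376
  q = (-4 - (4)·4.376) / (5) = -4.301
Change: (0.609, -0.487) → max |·| = 0.609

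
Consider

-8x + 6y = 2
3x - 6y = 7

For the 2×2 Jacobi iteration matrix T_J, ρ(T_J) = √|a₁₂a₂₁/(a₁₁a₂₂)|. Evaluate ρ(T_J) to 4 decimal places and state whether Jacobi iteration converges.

a₁₂a₂₁/(a₁₁a₂₂) = (6)·(3) / ((-8)·(-6)) = 0.375000
ρ = √|0.375000| = √0.375000 = 0.6124
ρ < 1, so Jacobi converges

0.6124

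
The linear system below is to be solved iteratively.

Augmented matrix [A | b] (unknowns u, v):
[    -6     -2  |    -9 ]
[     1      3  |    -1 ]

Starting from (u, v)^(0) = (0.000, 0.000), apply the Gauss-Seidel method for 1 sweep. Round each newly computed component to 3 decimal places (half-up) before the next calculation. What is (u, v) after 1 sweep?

(1.500, -0.833)

Iteration 1:
  u = (-9 - (-2)·0.000) / (-6) = 1.500
  v = (-1 - (1)·1.500) / (3) = -0.833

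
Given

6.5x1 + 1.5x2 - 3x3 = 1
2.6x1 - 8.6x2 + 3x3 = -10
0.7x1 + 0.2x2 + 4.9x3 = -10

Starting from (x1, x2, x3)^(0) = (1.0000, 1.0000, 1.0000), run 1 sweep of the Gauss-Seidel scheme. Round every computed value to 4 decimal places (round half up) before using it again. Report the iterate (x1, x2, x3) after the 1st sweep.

(0.3846, 1.6279, -2.1622)

Iteration 1:
  x1 = (1 - (1.5)·1.0000 - (-3)·1.0000) / (6.5) = 0.3846
  x2 = (-10 - (2.6)·0.3846 - (3)·1.0000) / (-8.6) = 1.6279
  x3 = (-10 - (0.7)·0.3846 - (0.2)·1.6279) / (4.9) = -2.1622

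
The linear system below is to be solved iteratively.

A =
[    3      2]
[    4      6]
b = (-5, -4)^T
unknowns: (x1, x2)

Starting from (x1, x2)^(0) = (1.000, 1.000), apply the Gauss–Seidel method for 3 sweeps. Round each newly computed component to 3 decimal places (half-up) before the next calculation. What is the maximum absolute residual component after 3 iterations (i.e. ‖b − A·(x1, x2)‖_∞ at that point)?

Iteration 1:
  x1 = (-5 - (2)·1.000) / (3) = -2.333
  x2 = (-4 - (4)·-2.333) / (6) = 0.889
Iteration 2:
  x1 = (-5 - (2)·0.889) / (3) = -2.259
  x2 = (-4 - (4)·-2.259) / (6) = 0.839
Iteration 3:
  x1 = (-5 - (2)·0.839) / (3) = -2.226
  x2 = (-4 - (4)·-2.226) / (6) = 0.817
Residual b − A·x = (0.044, 0.002); ∞-norm = 0.044

0.044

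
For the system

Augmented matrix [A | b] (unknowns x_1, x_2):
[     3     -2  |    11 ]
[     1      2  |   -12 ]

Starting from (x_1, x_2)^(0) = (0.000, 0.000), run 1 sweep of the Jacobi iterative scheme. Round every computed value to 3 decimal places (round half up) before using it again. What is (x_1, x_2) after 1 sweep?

Iteration 1:
  x_1 = (11 - (-2)·0.000) / (3) = 3.667
  x_2 = (-12 - (1)·0.000) / (2) = -6.000

(3.667, -6.000)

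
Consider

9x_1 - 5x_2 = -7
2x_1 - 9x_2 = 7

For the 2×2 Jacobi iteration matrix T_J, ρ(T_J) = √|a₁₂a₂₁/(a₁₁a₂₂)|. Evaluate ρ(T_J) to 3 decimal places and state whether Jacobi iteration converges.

0.351

a₁₂a₂₁/(a₁₁a₂₂) = (-5)·(2) / ((9)·(-9)) = 0.123457
ρ = √|0.123457| = √0.123457 = 0.351
ρ < 1, so Jacobi converges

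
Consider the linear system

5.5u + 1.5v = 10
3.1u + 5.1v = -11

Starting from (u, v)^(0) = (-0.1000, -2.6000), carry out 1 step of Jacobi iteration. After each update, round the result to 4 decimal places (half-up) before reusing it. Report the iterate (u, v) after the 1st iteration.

(2.5273, -2.0961)

Iteration 1:
  u = (10 - (1.5)·-2.6000) / (5.5) = 2.5273
  v = (-11 - (3.1)·-0.1000) / (5.1) = -2.0961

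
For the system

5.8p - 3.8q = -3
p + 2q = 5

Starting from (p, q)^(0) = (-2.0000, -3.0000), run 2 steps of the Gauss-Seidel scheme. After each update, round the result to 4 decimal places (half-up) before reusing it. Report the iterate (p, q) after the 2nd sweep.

Iteration 1:
  p = (-3 - (-3.8)·-3.0000) / (5.8) = -2.4828
  q = (5 - (1)·-2.4828) / (2) = 3.7414
Iteration 2:
  p = (-3 - (-3.8)·3.7414) / (5.8) = 1.9340
  q = (5 - (1)·1.9340) / (2) = 1.5330

(1.9340, 1.5330)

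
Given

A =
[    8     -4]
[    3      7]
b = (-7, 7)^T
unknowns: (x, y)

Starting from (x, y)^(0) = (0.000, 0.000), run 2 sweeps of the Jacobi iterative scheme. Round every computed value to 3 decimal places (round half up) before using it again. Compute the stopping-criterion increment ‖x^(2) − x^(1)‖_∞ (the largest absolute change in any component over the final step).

Iteration 1:
  x = (-7 - (-4)·0.000) / (8) = -0.875
  y = (7 - (3)·0.000) / (7) = 1.000
Iteration 2:
  x = (-7 - (-4)·1.000) / (8) = -0.375
  y = (7 - (3)·-0.875) / (7) = 1.375
Change: (0.500, 0.375) → max |·| = 0.500

0.500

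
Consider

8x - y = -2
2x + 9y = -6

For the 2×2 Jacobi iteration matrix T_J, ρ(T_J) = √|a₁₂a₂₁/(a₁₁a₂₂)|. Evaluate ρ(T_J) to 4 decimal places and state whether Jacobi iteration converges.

0.1667

a₁₂a₂₁/(a₁₁a₂₂) = (-1)·(2) / ((8)·(9)) = -0.027778
ρ = √|-0.027778| = √0.027778 = 0.1667
ρ < 1, so Jacobi converges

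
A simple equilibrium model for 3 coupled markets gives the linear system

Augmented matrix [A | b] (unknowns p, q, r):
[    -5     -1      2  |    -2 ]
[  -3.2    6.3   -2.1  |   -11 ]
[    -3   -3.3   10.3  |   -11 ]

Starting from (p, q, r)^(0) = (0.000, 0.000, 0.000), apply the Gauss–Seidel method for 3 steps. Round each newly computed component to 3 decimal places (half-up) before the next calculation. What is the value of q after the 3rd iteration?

Iteration 1:
  p = (-2 - (-1)·0.000 - (2)·0.000) / (-5) = 0.400
  q = (-11 - (-3.2)·0.400 - (-2.1)·0.000) / (6.3) = -1.543
  r = (-11 - (-3)·0.400 - (-3.3)·-1.543) / (10.3) = -1.446
Iteration 2:
  p = (-2 - (-1)·-1.543 - (2)·-1.446) / (-5) = 0.130
  q = (-11 - (-3.2)·0.130 - (-2.1)·-1.446) / (6.3) = -2.162
  r = (-11 - (-3)·0.130 - (-3.3)·-2.162) / (10.3) = -1.723
Iteration 3:
  p = (-2 - (-1)·-2.162 - (2)·-1.723) / (-5) = 0.143
  q = (-11 - (-3.2)·0.143 - (-2.1)·-1.723) / (6.3) = -2.248
  r = (-11 - (-3)·0.143 - (-3.3)·-2.248) / (10.3) = -1.747

-2.248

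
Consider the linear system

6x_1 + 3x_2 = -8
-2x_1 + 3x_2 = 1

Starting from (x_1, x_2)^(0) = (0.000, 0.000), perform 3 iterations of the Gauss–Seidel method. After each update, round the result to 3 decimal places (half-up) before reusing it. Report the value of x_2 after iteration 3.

Iteration 1:
  x_1 = (-8 - (3)·0.000) / (6) = -1.333
  x_2 = (1 - (-2)·-1.333) / (3) = -0.555
Iteration 2:
  x_1 = (-8 - (3)·-0.555) / (6) = -1.056
  x_2 = (1 - (-2)·-1.056) / (3) = -0.371
Iteration 3:
  x_1 = (-8 - (3)·-0.371) / (6) = -1.148
  x_2 = (1 - (-2)·-1.148) / (3) = -0.432

-0.432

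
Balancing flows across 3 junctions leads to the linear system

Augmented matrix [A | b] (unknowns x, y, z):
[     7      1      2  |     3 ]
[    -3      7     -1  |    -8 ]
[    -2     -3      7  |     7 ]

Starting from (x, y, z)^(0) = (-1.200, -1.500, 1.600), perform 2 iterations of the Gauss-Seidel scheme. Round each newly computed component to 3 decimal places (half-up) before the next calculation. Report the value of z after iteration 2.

0.717

Iteration 1:
  x = (3 - (1)·-1.500 - (2)·1.600) / (7) = 0.186
  y = (-8 - (-3)·0.186 - (-1)·1.600) / (7) = -0.835
  z = (7 - (-2)·0.186 - (-3)·-0.835) / (7) = 0.695
Iteration 2:
  x = (3 - (1)·-0.835 - (2)·0.695) / (7) = 0.349
  y = (-8 - (-3)·0.349 - (-1)·0.695) / (7) = -0.894
  z = (7 - (-2)·0.349 - (-3)·-0.894) / (7) = 0.717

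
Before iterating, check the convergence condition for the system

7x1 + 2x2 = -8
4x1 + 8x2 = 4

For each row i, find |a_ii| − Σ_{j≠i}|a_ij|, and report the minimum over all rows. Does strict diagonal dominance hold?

4

row 1: |7| − (2) = 5
row 2: |8| − (4) = 4
minimum over rows = 4 → strictly diagonally dominant (convergence guaranteed)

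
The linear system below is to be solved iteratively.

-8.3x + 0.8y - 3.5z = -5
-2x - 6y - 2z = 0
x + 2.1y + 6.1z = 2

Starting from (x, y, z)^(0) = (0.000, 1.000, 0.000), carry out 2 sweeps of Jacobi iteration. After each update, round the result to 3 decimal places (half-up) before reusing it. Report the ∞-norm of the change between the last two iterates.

Iteration 1:
  x = (-5 - (0.8)·1.000 - (-3.5)·0.000) / (-8.3) = 0.699
  y = (0 - (-2)·0.000 - (-2)·0.000) / (-6) = 0.000
  z = (2 - (1)·0.000 - (2.1)·1.000) / (6.1) = -0.016
Iteration 2:
  x = (-5 - (0.8)·0.000 - (-3.5)·-0.016) / (-8.3) = 0.609
  y = (0 - (-2)·0.699 - (-2)·-0.016) / (-6) = -0.228
  z = (2 - (1)·0.699 - (2.1)·0.000) / (6.1) = 0.213
Change: (-0.090, -0.228, 0.229) → max |·| = 0.229

0.229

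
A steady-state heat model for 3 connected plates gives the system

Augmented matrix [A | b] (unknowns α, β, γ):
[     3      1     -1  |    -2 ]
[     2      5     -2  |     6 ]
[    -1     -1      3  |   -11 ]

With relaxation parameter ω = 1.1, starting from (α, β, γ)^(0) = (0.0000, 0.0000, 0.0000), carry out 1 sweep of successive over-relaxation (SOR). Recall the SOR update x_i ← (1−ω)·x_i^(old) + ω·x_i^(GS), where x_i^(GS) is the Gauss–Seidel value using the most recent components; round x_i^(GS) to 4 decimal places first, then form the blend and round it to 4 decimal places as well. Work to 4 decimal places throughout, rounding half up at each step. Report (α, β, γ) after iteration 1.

(-0.7334, 1.6427, -3.7000)

Iteration 1:
  α: GS value = (-2 - (1)·0.0000 - (-1)·0.0000) / (3) = -0.6667;  α ← (1−ω)·0.0000 + ω·-0.6667 = -0.7334
  β: GS value = (6 - (2)·-0.7334 - (-2)·0.0000) / (5) = 1.4934;  β ← (1−ω)·0.0000 + ω·1.4934 = 1.6427
  γ: GS value = (-11 - (-1)·-0.7334 - (-1)·1.6427) / (3) = -3.3636;  γ ← (1−ω)·0.0000 + ω·-3.3636 = -3.7000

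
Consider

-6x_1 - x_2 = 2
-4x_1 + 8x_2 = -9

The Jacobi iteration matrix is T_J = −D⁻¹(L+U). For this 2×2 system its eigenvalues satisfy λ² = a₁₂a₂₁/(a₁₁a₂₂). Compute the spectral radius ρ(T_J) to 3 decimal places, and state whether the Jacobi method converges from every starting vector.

0.289

a₁₂a₂₁/(a₁₁a₂₂) = (-1)·(-4) / ((-6)·(8)) = -0.083333
ρ = √|-0.083333| = √0.083333 = 0.289
ρ < 1, so Jacobi converges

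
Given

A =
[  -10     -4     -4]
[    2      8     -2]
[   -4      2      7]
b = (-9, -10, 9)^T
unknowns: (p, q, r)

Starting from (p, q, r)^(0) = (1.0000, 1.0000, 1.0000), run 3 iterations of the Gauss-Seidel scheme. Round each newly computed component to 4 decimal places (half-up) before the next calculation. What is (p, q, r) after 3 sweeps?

Iteration 1:
  p = (-9 - (-4)·1.0000 - (-4)·1.0000) / (-10) = 0.1000
  q = (-10 - (2)·0.1000 - (-2)·1.0000) / (8) = -1.0250
  r = (9 - (-4)·0.1000 - (2)·-1.0250) / (7) = 1.6357
Iteration 2:
  p = (-9 - (-4)·-1.0250 - (-4)·1.6357) / (-10) = 0.6557
  q = (-10 - (2)·0.6557 - (-2)·1.6357) / (8) = -1.0050
  r = (9 - (-4)·0.6557 - (2)·-1.0050) / (7) = 1.9475
Iteration 3:
  p = (-9 - (-4)·-1.0050 - (-4)·1.9475) / (-10) = 0.5230
  q = (-10 - (2)·0.5230 - (-2)·1.9475) / (8) = -0.8939
  r = (9 - (-4)·0.5230 - (2)·-0.8939) / (7) = 1.8400

(0.5230, -0.8939, 1.8400)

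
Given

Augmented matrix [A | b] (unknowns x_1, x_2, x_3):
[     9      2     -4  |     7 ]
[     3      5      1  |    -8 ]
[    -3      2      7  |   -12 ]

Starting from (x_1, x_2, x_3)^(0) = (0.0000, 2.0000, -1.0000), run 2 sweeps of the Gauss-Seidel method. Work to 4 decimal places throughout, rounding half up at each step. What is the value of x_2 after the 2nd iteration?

-1.6000

Iteration 1:
  x_1 = (7 - (2)·2.0000 - (-4)·-1.0000) / (9) = -0.1111
  x_2 = (-8 - (3)·-0.1111 - (1)·-1.0000) / (5) = -1.3333
  x_3 = (-12 - (-3)·-0.1111 - (2)·-1.3333) / (7) = -1.3810
Iteration 2:
  x_1 = (7 - (2)·-1.3333 - (-4)·-1.3810) / (9) = 0.4603
  x_2 = (-8 - (3)·0.4603 - (1)·-1.3810) / (5) = -1.6000
  x_3 = (-12 - (-3)·0.4603 - (2)·-1.6000) / (7) = -1.0599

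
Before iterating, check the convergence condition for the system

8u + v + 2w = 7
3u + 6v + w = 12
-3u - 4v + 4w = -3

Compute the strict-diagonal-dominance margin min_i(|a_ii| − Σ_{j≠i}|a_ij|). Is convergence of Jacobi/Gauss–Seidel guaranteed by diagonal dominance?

-3

row 1: |8| − (1+2) = 5
row 2: |6| − (3+1) = 2
row 3: |4| − (3+4) = -3
minimum over rows = -3 → not strictly diagonally dominant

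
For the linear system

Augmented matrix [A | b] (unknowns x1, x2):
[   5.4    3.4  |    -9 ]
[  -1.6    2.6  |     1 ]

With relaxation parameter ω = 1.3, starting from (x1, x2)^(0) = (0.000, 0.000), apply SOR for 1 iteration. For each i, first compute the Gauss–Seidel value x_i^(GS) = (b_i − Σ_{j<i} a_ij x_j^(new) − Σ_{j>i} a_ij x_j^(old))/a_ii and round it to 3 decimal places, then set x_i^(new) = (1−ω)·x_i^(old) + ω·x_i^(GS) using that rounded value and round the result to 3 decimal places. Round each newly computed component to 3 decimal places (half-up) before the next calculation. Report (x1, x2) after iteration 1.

(-2.167, -1.234)

Iteration 1:
  x1: GS value = (-9 - (3.4)·0.000) / (5.4) = -1.667;  x1 ← (1−ω)·0.000 + ω·-1.667 = -2.167
  x2: GS value = (1 - (-1.6)·-2.167) / (2.6) = -0.949;  x2 ← (1−ω)·0.000 + ω·-0.949 = -1.234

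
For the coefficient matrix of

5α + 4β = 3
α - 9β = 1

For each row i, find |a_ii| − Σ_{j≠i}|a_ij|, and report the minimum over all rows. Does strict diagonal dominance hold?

row 1: |5| − (4) = 1
row 2: |-9| − (1) = 8
minimum over rows = 1 → strictly diagonally dominant (convergence guaranteed)

1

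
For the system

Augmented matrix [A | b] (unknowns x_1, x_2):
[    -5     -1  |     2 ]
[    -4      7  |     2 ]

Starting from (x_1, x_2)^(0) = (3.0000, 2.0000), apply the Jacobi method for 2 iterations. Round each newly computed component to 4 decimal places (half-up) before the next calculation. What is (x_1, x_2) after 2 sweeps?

(-0.8000, -0.1714)

Iteration 1:
  x_1 = (2 - (-1)·2.0000) / (-5) = -0.8000
  x_2 = (2 - (-4)·3.0000) / (7) = 2.0000
Iteration 2:
  x_1 = (2 - (-1)·2.0000) / (-5) = -0.8000
  x_2 = (2 - (-4)·-0.8000) / (7) = -0.1714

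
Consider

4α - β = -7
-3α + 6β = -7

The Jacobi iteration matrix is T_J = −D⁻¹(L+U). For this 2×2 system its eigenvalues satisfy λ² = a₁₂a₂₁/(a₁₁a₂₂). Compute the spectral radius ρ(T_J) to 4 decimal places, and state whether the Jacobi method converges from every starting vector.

a₁₂a₂₁/(a₁₁a₂₂) = (-1)·(-3) / ((4)·(6)) = 0.125000
ρ = √|0.125000| = √0.125000 = 0.3536
ρ < 1, so Jacobi converges

0.3536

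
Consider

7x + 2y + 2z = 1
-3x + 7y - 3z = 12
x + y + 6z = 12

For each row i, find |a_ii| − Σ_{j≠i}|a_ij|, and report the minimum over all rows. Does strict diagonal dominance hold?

row 1: |7| − (2+2) = 3
row 2: |7| − (3+3) = 1
row 3: |6| − (1+1) = 4
minimum over rows = 1 → strictly diagonally dominant (convergence guaranteed)

1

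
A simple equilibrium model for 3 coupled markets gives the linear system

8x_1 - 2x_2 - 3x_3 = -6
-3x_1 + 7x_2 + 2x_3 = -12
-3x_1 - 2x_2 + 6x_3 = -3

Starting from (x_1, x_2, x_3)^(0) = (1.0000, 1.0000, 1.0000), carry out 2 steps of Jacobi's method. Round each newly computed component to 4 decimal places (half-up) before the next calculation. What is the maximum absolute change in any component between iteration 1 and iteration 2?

1.4196

Iteration 1:
  x_1 = (-6 - (-2)·1.0000 - (-3)·1.0000) / (8) = -0.1250
  x_2 = (-12 - (-3)·1.0000 - (2)·1.0000) / (7) = -1.5714
  x_3 = (-3 - (-3)·1.0000 - (-2)·1.0000) / (6) = 0.3333
Iteration 2:
  x_1 = (-6 - (-2)·-1.5714 - (-3)·0.3333) / (8) = -1.0179
  x_2 = (-12 - (-3)·-0.1250 - (2)·0.3333) / (7) = -1.8631
  x_3 = (-3 - (-3)·-0.1250 - (-2)·-1.5714) / (6) = -1.0863
Change: (-0.8929, -0.2917, -1.4196) → max |·| = 1.4196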